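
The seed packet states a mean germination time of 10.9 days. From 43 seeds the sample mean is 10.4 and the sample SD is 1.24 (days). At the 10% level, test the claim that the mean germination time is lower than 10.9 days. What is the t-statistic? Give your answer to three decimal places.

-2.644

H0: μ = 10.9; H1: μ < 10.9 (one-sample t-test, left-tailed).
t = (x̄ − μ₀)/(s/√n) = (10.4 − 10.9)/(1.24/√43) = -2.644
df = n − 1 = 42
p-value = P(T ≤ -2.644) ≈ 0.0057
Since p ≈ 0.0057 < α = 0.1, reject H0; the evidence is statistically significant.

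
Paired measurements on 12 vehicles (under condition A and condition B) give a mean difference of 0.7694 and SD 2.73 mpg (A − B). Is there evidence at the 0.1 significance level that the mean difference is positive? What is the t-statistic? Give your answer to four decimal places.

H0: μ_d = 0; H1: μ_d > 0 (paired t-test on the differences, right-tailed).
t = d̄/(s_d/√n) = 0.7694/(2.73/√12) = 0.9763
df = n − 1 = 11
p-value = P(T ≥ 0.9763) ≈ 0.175
Since p ≈ 0.175 > α = 0.1, fail to reject H0; the data do not provide sufficient evidence against H0.

0.9763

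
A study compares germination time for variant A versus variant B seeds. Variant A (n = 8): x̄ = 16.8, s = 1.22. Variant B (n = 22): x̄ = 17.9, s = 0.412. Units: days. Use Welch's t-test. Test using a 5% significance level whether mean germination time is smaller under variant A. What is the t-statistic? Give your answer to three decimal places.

Let group 1 = variant A, group 2 = variant B. H0: μ_1 = μ_2; H1: μ_1 < μ_2 (Welch's two-sample t-test, left-tailed).
t = (x̄_1 − x̄_2)/√(s_1²/n_1 + s_2²/n_2) = (16.8 − 17.9)/√(1.22²/8 + 0.412²/22) = -2.499
Welch–Satterthwaite df ≈ 7.59
p-value = P(T ≤ -2.499) ≈ 0.0193
Since p ≈ 0.0193 < α = 0.05, reject H0; the evidence is statistically significant.

-2.499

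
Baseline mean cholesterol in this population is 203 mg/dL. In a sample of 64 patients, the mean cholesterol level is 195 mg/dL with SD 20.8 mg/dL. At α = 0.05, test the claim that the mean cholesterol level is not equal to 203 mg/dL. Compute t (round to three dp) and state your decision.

t = -3.077; reject H0

H0: μ = 203; H1: μ ≠ 203 (one-sample t-test, two-sided).
t = (x̄ − μ₀)/(s/√n) = (195 − 203)/(20.8/√64) = -3.077
df = n − 1 = 63
Two-sided p-value ≈ 0.0031
Since p ≈ 0.0031 < α = 0.05, reject H0; the data support H1.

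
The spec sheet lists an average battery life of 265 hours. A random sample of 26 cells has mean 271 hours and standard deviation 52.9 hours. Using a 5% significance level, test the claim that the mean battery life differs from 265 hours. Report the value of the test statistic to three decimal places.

0.578

H0: μ = 265; H1: μ ≠ 265 (one-sample t-test, two-sided).
t = (x̄ − μ₀)/(s/√n) = (271 − 265)/(52.9/√26) = 0.578
df = n − 1 = 25
Two-sided p-value ≈ 0.5682
Since p ≈ 0.5682 > α = 0.05, fail to reject H0; the evidence is not statistically significant.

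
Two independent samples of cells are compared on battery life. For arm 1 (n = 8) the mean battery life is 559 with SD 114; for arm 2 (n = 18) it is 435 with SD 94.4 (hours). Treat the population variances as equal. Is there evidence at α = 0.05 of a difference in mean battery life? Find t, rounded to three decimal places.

Let group 1 = arm 1, group 2 = arm 2. H0: μ_1 = μ_2; H1: μ_1 ≠ μ_2 (two-sample pooled-variance t-test, two-sided).
s_p² = [(8−1)·114² + (18−1)·94.4²]/(8+18−2) = 10102.7
t = (559 − 435)/√[10102.7·(1/8 + 1/18)] = 2.903
df = n₁ + n₂ − 2 = 24
Two-sided p-value ≈ 0.008
Since p ≈ 0.008 < α = 0.05, reject H0; the evidence is statistically significant.

2.903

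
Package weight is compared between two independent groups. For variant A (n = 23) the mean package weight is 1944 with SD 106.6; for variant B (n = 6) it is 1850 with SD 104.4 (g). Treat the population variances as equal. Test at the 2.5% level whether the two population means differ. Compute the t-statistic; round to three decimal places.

1.931

Let group 1 = variant A, group 2 = variant B. H0: μ_1 = μ_2; H1: μ_1 ≠ μ_2 (two-sample pooled-variance t-test, two-sided).
s_p² = [(23−1)·106.6² + (6−1)·104.4²]/(23+6−2) = 11277.6
t = (1944 − 1850)/√[11277.6·(1/23 + 1/6)] = 1.931
df = n₁ + n₂ − 2 = 27
Two-sided p-value ≈ 0.0641
Since p ≈ 0.0641 > α = 0.025, fail to reject H0; the evidence is not statistically significant.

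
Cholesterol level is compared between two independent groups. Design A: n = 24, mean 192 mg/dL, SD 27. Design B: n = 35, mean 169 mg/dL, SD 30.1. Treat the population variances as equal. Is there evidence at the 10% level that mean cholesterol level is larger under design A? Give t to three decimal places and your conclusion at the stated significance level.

t = 3.004; reject H0

Let group 1 = design A, group 2 = design B. H0: μ_1 = μ_2; H1: μ_1 > μ_2 (two-sample pooled-variance t-test, right-tailed).
s_p² = [(24−1)·27² + (35−1)·30.1²]/(24+35−2) = 834.585
t = (192 − 169)/√[834.585·(1/24 + 1/35)] = 3.004
df = n₁ + n₂ − 2 = 57
p-value = P(T ≥ 3.004) ≈ 0.0020
Since p ≈ 0.0020 < α = 0.1, reject H0; the evidence is statistically significant.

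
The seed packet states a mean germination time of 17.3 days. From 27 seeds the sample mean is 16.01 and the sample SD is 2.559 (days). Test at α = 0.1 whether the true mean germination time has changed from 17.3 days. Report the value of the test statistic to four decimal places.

H0: μ = 17.3; H1: μ ≠ 17.3 (one-sample t-test, two-sided).
t = (x̄ − μ₀)/(s/√n) = (16.01 − 17.3)/(2.559/√27) = -2.6194
df = n − 1 = 26
Two-sided p-value ≈ 0.0145
Since p ≈ 0.0145 < α = 0.1, reject H0; the data support H1.

-2.6194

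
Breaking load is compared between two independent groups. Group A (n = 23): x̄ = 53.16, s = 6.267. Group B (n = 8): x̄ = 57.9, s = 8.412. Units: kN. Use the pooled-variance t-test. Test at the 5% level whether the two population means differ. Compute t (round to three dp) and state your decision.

t = -1.687; fail to reject H0

Let group 1 = group A, group 2 = group B. H0: μ_1 = μ_2; H1: μ_1 ≠ μ_2 (two-sample pooled-variance t-test, two-sided).
s_p² = [(23−1)·6.267² + (8−1)·8.412²]/(23+8−2) = 46.8755
t = (53.16 − 57.9)/√[46.8755·(1/23 + 1/8)] = -1.687
df = n₁ + n₂ − 2 = 29
Two-sided p-value ≈ 0.1024
Since p ≈ 0.1024 > α = 0.05, fail to reject H0; the evidence is not statistically significant.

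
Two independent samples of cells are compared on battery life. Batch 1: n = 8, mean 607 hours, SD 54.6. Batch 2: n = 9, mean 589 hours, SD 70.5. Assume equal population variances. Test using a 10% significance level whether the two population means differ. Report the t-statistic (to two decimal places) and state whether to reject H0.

Let group 1 = batch 1, group 2 = batch 2. H0: μ_1 = μ_2; H1: μ_1 ≠ μ_2 (two-sample pooled-variance t-test, two-sided).
s_p² = [(8−1)·54.6² + (9−1)·70.5²]/(8+9−2) = 4042.01
t = (607 − 589)/√[4042.01·(1/8 + 1/9)] = 0.58
df = n₁ + n₂ − 2 = 15
Two-sided p-value ≈ 0.5688
Since p ≈ 0.5688 > α = 0.1, fail to reject H0; the data do not provide sufficient evidence against H0.

t = 0.58; fail to reject H0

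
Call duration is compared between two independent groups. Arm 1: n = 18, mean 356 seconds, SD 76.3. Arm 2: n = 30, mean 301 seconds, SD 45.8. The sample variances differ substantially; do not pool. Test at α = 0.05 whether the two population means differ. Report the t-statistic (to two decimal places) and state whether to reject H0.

t = 2.77; reject H0

Let group 1 = arm 1, group 2 = arm 2. H0: μ_1 = μ_2; H1: μ_1 ≠ μ_2 (Welch's two-sample t-test, two-sided).
t = (x̄_1 − x̄_2)/√(s_1²/n_1 + s_2²/n_2) = (356 − 301)/√(76.3²/18 + 45.8²/30) = 2.77
Welch–Satterthwaite df ≈ 24.47
Two-sided p-value ≈ 0.0105
Since p ≈ 0.0105 < α = 0.05, reject H0; the evidence is statistically significant.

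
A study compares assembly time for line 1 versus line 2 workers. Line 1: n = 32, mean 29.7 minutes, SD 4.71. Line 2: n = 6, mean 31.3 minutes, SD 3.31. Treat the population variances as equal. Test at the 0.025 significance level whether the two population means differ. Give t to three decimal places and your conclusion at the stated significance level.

t = -0.792; fail to reject H0

Let group 1 = line 1, group 2 = line 2. H0: μ_1 = μ_2; H1: μ_1 ≠ μ_2 (two-sample pooled-variance t-test, two-sided).
s_p² = [(32−1)·4.71² + (6−1)·3.31²]/(32+6−2) = 20.6247
t = (29.7 − 31.3)/√[20.6247·(1/32 + 1/6)] = -0.792
df = n₁ + n₂ − 2 = 36
Two-sided p-value ≈ 0.434
Since p ≈ 0.434 > α = 0.025, fail to reject H0; the evidence is not statistically significant.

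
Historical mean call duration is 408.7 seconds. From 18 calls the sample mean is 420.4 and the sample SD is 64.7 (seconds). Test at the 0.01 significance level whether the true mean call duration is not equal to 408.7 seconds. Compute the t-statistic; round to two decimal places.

H0: μ = 408.7; H1: μ ≠ 408.7 (one-sample t-test, two-sided).
t = (x̄ − μ₀)/(s/√n) = (420.4 − 408.7)/(64.7/√18) = 0.77
df = n − 1 = 17
Two-sided p-value ≈ 0.4535
Since p ≈ 0.4535 > α = 0.01, fail to reject H0; the evidence is not statistically significant.

0.77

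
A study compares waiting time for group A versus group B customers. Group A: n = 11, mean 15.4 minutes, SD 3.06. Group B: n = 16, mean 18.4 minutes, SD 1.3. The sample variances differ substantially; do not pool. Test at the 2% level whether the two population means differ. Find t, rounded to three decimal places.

Let group 1 = group A, group 2 = group B. H0: μ_1 = μ_2; H1: μ_1 ≠ μ_2 (Welch's two-sample t-test, two-sided).
t = (x̄_1 − x̄_2)/√(s_1²/n_1 + s_2²/n_2) = (15.4 − 18.4)/√(3.06²/11 + 1.3²/16) = -3.067
Welch–Satterthwaite df ≈ 12.51
Two-sided p-value ≈ 0.0094
Since p ≈ 0.0094 < α = 0.02, reject H0; the data support H1.

-3.067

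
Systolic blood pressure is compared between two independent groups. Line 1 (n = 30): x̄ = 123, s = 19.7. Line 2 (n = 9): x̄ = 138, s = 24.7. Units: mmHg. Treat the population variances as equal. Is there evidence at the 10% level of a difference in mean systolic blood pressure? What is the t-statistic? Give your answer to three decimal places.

Let group 1 = line 1, group 2 = line 2. H0: μ_1 = μ_2; H1: μ_1 ≠ μ_2 (two-sample pooled-variance t-test, two-sided).
s_p² = [(30−1)·19.7² + (9−1)·24.7²]/(30+9−2) = 436.09
t = (123 − 138)/√[436.09·(1/30 + 1/9)] = -1.890
df = n₁ + n₂ − 2 = 37
Two-sided p-value ≈ 0.067
Since p ≈ 0.067 < α = 0.1, reject H0; the evidence is statistically significant.

-1.890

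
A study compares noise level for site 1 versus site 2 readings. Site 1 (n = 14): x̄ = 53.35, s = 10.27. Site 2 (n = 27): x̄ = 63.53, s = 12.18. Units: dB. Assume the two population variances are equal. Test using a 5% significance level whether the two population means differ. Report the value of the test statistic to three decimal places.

-2.670

Let group 1 = site 1, group 2 = site 2. H0: μ_1 = μ_2; H1: μ_1 ≠ μ_2 (two-sample pooled-variance t-test, two-sided).
s_p² = [(14−1)·10.27² + (27−1)·12.18²]/(14+27−2) = 134.059
t = (53.35 − 63.53)/√[134.059·(1/14 + 1/27)] = -2.670
df = n₁ + n₂ − 2 = 39
Two-sided p-value ≈ 0.0110
Since p ≈ 0.0110 < α = 0.05, reject H0; the evidence is statistically significant.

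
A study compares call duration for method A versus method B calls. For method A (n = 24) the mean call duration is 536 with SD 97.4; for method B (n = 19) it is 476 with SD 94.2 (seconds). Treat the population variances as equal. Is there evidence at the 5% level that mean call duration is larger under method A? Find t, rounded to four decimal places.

2.0351

Let group 1 = method A, group 2 = method B. H0: μ_1 = μ_2; H1: μ_1 > μ_2 (two-sample pooled-variance t-test, right-tailed).
s_p² = [(24−1)·97.4² + (19−1)·94.2²]/(24+19−2) = 9217.59
t = (536 − 476)/√[9217.59·(1/24 + 1/19)] = 2.0351
df = n₁ + n₂ − 2 = 41
p-value = P(T ≥ 2.0351) ≈ 0.024
Since p ≈ 0.024 < α = 0.05, reject H0; the data support H1.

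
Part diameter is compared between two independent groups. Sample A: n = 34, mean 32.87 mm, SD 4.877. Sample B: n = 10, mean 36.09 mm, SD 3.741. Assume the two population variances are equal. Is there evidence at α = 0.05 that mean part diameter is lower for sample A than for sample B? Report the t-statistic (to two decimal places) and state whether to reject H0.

t = -1.92; reject H0

Let group 1 = sample A, group 2 = sample B. H0: μ_1 = μ_2; H1: μ_1 < μ_2 (two-sample pooled-variance t-test, left-tailed).
s_p² = [(34−1)·4.877² + (10−1)·3.741²]/(34+10−2) = 21.6873
t = (32.87 − 36.09)/√[21.6873·(1/34 + 1/10)] = -1.92
df = n₁ + n₂ − 2 = 42
p-value = P(T ≤ -1.92) ≈ 0.0307
Since p ≈ 0.0307 < α = 0.05, reject H0; the evidence is statistically significant.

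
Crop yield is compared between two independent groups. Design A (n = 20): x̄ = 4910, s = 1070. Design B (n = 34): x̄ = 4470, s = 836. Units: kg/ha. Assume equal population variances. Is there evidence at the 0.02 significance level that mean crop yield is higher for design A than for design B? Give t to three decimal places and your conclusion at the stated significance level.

Let group 1 = design A, group 2 = design B. H0: μ_1 = μ_2; H1: μ_1 > μ_2 (two-sample pooled-variance t-test, right-tailed).
s_p² = [(20−1)·1070² + (34−1)·836²]/(20+34−2) = 861859
t = (4910 − 4470)/√[861859·(1/20 + 1/34)] = 1.682
df = n₁ + n₂ − 2 = 52
p-value = P(T ≥ 1.682) ≈ 0.049
Since p ≈ 0.049 > α = 0.02, fail to reject H0; the data do not provide sufficient evidence against H0.

t = 1.682; fail to reject H0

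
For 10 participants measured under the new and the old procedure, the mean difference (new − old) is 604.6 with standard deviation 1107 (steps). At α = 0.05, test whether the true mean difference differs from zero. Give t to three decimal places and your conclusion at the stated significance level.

H0: μ_d = 0; H1: μ_d ≠ 0 (paired t-test on the differences, two-sided).
t = d̄/(s_d/√n) = 604.6/(1107/√10) = 1.727
df = n − 1 = 9
Two-sided p-value ≈ 0.118
Since p ≈ 0.118 > α = 0.05, fail to reject H0; the evidence is not statistically significant.

t = 1.727; fail to reject H0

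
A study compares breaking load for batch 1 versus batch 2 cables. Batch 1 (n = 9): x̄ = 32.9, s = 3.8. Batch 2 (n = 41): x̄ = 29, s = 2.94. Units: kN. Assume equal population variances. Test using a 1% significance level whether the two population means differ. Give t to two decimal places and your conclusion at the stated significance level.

t = 3.42; reject H0

Let group 1 = batch 1, group 2 = batch 2. H0: μ_1 = μ_2; H1: μ_1 ≠ μ_2 (two-sample pooled-variance t-test, two-sided).
s_p² = [(9−1)·3.8² + (41−1)·2.94²]/(9+41−2) = 9.60967
t = (32.9 − 29)/√[9.60967·(1/9 + 1/41)] = 3.42
df = n₁ + n₂ − 2 = 48
Two-sided p-value ≈ 0.0013
Since p ≈ 0.0013 < α = 0.01, reject H0; the data support H1.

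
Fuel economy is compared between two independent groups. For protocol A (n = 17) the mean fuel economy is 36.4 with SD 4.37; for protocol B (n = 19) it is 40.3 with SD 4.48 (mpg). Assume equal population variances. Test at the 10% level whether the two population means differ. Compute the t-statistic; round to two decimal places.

Let group 1 = protocol A, group 2 = protocol B. H0: μ_1 = μ_2; H1: μ_1 ≠ μ_2 (two-sample pooled-variance t-test, two-sided).
s_p² = [(17−1)·4.37² + (19−1)·4.48²]/(17+19−2) = 19.6123
t = (36.4 − 40.3)/√[19.6123·(1/17 + 1/19)] = -2.64
df = n₁ + n₂ − 2 = 34
Two-sided p-value ≈ 0.0125
Since p ≈ 0.0125 < α = 0.1, reject H0; the data support H1.

-2.64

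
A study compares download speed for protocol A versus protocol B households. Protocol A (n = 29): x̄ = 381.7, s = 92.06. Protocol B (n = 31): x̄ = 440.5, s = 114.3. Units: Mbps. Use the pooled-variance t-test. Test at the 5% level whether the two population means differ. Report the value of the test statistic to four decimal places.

-2.1852

Let group 1 = protocol A, group 2 = protocol B. H0: μ_1 = μ_2; H1: μ_1 ≠ μ_2 (two-sample pooled-variance t-test, two-sided).
s_p² = [(29−1)·92.06² + (31−1)·114.3²]/(29+31−2) = 10848.9
t = (381.7 − 440.5)/√[10848.9·(1/29 + 1/31)] = -2.1852
df = n₁ + n₂ − 2 = 58
Two-sided p-value ≈ 0.0329
Since p ≈ 0.0329 < α = 0.05, reject H0; the data support H1.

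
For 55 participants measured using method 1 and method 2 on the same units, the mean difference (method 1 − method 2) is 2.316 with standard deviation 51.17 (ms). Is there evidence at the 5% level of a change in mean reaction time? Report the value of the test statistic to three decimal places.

H0: μ_d = 0; H1: μ_d ≠ 0 (paired t-test on the differences, two-sided).
t = d̄/(s_d/√n) = 2.316/(51.17/√55) = 0.336
df = n − 1 = 54
Two-sided p-value ≈ 0.738
Since p ≈ 0.738 > α = 0.05, fail to reject H0; the evidence is not statistically significant.

0.336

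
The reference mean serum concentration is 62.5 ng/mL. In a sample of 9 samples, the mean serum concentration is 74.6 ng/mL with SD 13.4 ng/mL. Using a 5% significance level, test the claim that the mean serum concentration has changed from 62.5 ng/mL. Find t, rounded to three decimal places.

2.709

H0: μ = 62.5; H1: μ ≠ 62.5 (one-sample t-test, two-sided).
t = (x̄ − μ₀)/(s/√n) = (74.6 − 62.5)/(13.4/√9) = 2.709
df = n − 1 = 8
Two-sided p-value ≈ 0.027
Since p ≈ 0.027 < α = 0.05, reject H0; the data support H1.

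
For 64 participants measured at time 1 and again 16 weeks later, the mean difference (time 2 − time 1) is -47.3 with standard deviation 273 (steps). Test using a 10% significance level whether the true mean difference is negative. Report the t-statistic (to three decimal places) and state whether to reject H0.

H0: μ_d = 0; H1: μ_d < 0 (paired t-test on the differences, left-tailed).
t = d̄/(s_d/√n) = -47.3/(273/√64) = -1.386
df = n − 1 = 63
p-value = P(T ≤ -1.386) ≈ 0.0853
Since p ≈ 0.0853 < α = 0.1, reject H0; the evidence is statistically significant.

t = -1.386; reject H0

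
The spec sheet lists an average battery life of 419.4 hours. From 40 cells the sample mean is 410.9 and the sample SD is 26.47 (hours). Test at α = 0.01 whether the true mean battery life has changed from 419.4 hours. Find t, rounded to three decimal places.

-2.031

H0: μ = 419.4; H1: μ ≠ 419.4 (one-sample t-test, two-sided).
t = (x̄ − μ₀)/(s/√n) = (410.9 − 419.4)/(26.47/√40) = -2.031
df = n − 1 = 39
Two-sided p-value ≈ 0.0491
Since p ≈ 0.0491 > α = 0.01, fail to reject H0; the data do not provide sufficient evidence against H0.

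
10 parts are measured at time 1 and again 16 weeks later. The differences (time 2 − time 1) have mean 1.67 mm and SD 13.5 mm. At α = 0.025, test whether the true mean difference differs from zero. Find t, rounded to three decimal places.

H0: μ_d = 0; H1: μ_d ≠ 0 (paired t-test on the differences, two-sided).
t = d̄/(s_d/√n) = 1.67/(13.5/√10) = 0.391
df = n − 1 = 9
Two-sided p-value ≈ 0.705
Since p ≈ 0.705 > α = 0.025, fail to reject H0; the evidence is not statistically significant.

0.391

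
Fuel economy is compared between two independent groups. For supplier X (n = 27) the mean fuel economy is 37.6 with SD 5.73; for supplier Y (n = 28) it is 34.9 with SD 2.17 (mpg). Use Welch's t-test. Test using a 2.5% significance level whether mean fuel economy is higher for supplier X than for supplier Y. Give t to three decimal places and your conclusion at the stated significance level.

Let group 1 = supplier X, group 2 = supplier Y. H0: μ_1 = μ_2; H1: μ_1 > μ_2 (Welch's two-sample t-test, right-tailed).
t = (x̄_1 − x̄_2)/√(s_1²/n_1 + s_2²/n_2) = (37.6 − 34.9)/√(5.73²/27 + 2.17²/28) = 2.295
Welch–Satterthwaite df ≈ 33.08
p-value = P(T ≥ 2.295) ≈ 0.0141
Since p ≈ 0.0141 < α = 0.025, reject H0; the data support H1.

t = 2.295; reject H0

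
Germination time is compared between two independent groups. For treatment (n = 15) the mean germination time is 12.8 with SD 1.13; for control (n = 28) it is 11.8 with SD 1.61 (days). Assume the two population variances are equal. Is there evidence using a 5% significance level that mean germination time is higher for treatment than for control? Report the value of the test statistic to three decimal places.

2.135

Let group 1 = treatment, group 2 = control. H0: μ_1 = μ_2; H1: μ_1 > μ_2 (two-sample pooled-variance t-test, right-tailed).
s_p² = [(15−1)·1.13² + (28−1)·1.61²]/(15+28−2) = 2.14301
t = (12.8 − 11.8)/√[2.14301·(1/15 + 1/28)] = 2.135
df = n₁ + n₂ − 2 = 41
p-value = P(T ≥ 2.135) ≈ 0.019
Since p ≈ 0.019 < α = 0.05, reject H0; the evidence is statistically significant.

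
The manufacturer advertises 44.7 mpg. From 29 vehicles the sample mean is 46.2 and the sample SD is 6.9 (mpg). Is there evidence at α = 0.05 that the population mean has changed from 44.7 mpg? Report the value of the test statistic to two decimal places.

H0: μ = 44.7; H1: μ ≠ 44.7 (one-sample t-test, two-sided).
t = (x̄ − μ₀)/(s/√n) = (46.2 − 44.7)/(6.9/√29) = 1.17
df = n − 1 = 28
Two-sided p-value ≈ 0.252
Since p ≈ 0.252 > α = 0.05, fail to reject H0; the evidence is not statistically significant.

1.17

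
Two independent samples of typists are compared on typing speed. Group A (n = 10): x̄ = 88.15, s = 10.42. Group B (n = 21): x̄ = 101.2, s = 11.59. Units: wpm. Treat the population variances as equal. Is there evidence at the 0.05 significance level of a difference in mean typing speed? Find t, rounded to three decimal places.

-3.022

Let group 1 = group A, group 2 = group B. H0: μ_1 = μ_2; H1: μ_1 ≠ μ_2 (two-sample pooled-variance t-test, two-sided).
s_p² = [(10−1)·10.42² + (21−1)·11.59²]/(10+21−2) = 126.336
t = (88.15 − 101.2)/√[126.336·(1/10 + 1/21)] = -3.022
df = n₁ + n₂ − 2 = 29
Two-sided p-value ≈ 0.0052
Since p ≈ 0.0052 < α = 0.05, reject H0; the data support H1.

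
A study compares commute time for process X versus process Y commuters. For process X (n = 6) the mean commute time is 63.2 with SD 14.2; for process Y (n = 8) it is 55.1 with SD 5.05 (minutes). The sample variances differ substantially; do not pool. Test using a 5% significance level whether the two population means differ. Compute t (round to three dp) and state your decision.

t = 1.335; fail to reject H0

Let group 1 = process X, group 2 = process Y. H0: μ_1 = μ_2; H1: μ_1 ≠ μ_2 (Welch's two-sample t-test, two-sided).
t = (x̄_1 − x̄_2)/√(s_1²/n_1 + s_2²/n_2) = (63.2 − 55.1)/√(14.2²/6 + 5.05²/8) = 1.335
Welch–Satterthwaite df ≈ 5.96
Two-sided p-value ≈ 0.2305
Since p ≈ 0.2305 > α = 0.05, fail to reject H0; the evidence is not statistically significant.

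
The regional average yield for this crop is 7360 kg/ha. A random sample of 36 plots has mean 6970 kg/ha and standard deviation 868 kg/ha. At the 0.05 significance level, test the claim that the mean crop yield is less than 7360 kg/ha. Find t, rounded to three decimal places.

-2.696

H0: μ = 7360; H1: μ < 7360 (one-sample t-test, left-tailed).
t = (x̄ − μ₀)/(s/√n) = (6970 − 7360)/(868/√36) = -2.696
df = n − 1 = 35
p-value = P(T ≤ -2.696) ≈ 0.0054
Since p ≈ 0.0054 < α = 0.05, reject H0; the data support H1.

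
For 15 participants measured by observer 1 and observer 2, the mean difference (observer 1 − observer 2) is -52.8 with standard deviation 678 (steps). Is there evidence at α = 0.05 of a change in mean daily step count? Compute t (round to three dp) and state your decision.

H0: μ_d = 0; H1: μ_d ≠ 0 (paired t-test on the differences, two-sided).
t = d̄/(s_d/√n) = -52.8/(678/√15) = -0.302
df = n − 1 = 14
Two-sided p-value ≈ 0.767
Since p ≈ 0.767 > α = 0.05, fail to reject H0; the data do not provide sufficient evidence against H0.

t = -0.302; fail to reject H0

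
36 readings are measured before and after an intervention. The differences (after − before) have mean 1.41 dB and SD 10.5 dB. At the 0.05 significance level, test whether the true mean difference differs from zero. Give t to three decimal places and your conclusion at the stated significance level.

H0: μ_d = 0; H1: μ_d ≠ 0 (paired t-test on the differences, two-sided).
t = d̄/(s_d/√n) = 1.41/(10.5/√36) = 0.806
df = n − 1 = 35
Two-sided p-value ≈ 0.426
Since p ≈ 0.426 > α = 0.05, fail to reject H0; the data do not provide sufficient evidence against H0.

t = 0.806; fail to reject H0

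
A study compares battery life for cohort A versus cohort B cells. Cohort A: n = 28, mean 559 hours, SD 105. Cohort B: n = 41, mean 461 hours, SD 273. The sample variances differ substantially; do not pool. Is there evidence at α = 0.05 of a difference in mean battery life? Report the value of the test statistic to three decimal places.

2.084

Let group 1 = cohort A, group 2 = cohort B. H0: μ_1 = μ_2; H1: μ_1 ≠ μ_2 (Welch's two-sample t-test, two-sided).
t = (x̄_1 − x̄_2)/√(s_1²/n_1 + s_2²/n_2) = (559 − 461)/√(105²/28 + 273²/41) = 2.084
Welch–Satterthwaite df ≈ 55.36
Two-sided p-value ≈ 0.042
Since p ≈ 0.042 < α = 0.05, reject H0; the data support H1.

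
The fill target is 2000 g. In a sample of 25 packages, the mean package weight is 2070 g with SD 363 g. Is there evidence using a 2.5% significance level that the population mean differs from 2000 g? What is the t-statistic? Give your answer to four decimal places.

0.9642

H0: μ = 2000; H1: μ ≠ 2000 (one-sample t-test, two-sided).
t = (x̄ − μ₀)/(s/√n) = (2070 − 2000)/(363/√25) = 0.9642
df = n − 1 = 24
Two-sided p-value ≈ 0.3446
Since p ≈ 0.3446 > α = 0.025, fail to reject H0; the data do not provide sufficient evidence against H0.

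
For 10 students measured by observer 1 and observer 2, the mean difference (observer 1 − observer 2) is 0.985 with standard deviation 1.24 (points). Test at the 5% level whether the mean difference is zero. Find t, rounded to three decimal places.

H0: μ_d = 0; H1: μ_d ≠ 0 (paired t-test on the differences, two-sided).
t = d̄/(s_d/√n) = 0.985/(1.24/√10) = 2.512
df = n − 1 = 9
Two-sided p-value ≈ 0.0332
Since p ≈ 0.0332 < α = 0.05, reject H0; the data support H1.

2.512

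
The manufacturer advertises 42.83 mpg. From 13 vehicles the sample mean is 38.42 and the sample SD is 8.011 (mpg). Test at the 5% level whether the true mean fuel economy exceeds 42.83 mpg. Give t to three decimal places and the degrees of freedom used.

t = -1.985, df = 12

H0: μ = 42.83; H1: μ > 42.83 (one-sample t-test, right-tailed).
t = (x̄ − μ₀)/(s/√n) = (38.42 − 42.83)/(8.011/√13) = -1.985
df = n − 1 = 12
p-value = P(T ≥ -1.985) ≈ 0.9647
Since p ≈ 0.9647 > α = 0.05, fail to reject H0; the evidence is not statistically significant.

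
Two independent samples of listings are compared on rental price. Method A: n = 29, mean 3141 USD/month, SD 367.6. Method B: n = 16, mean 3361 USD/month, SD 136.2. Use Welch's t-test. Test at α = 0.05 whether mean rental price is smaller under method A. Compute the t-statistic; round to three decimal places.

-2.884

Let group 1 = method A, group 2 = method B. H0: μ_1 = μ_2; H1: μ_1 < μ_2 (Welch's two-sample t-test, left-tailed).
t = (x̄_1 − x̄_2)/√(s_1²/n_1 + s_2²/n_2) = (3141 − 3361)/√(367.6²/29 + 136.2²/16) = -2.884
Welch–Satterthwaite df ≈ 39.14
p-value = P(T ≤ -2.884) ≈ 0.003
Since p ≈ 0.003 < α = 0.05, reject H0; the data support H1.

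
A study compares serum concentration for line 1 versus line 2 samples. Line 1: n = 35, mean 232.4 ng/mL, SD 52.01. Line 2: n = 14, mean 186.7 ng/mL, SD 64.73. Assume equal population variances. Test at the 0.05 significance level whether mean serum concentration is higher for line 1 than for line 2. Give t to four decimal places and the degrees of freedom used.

Let group 1 = line 1, group 2 = line 2. H0: μ_1 = μ_2; H1: μ_1 > μ_2 (two-sample pooled-variance t-test, right-tailed).
s_p² = [(35−1)·52.01² + (14−1)·64.73²]/(35+14−2) = 3115.77
t = (232.4 − 186.7)/√[3115.77·(1/35 + 1/14)] = 2.5890
df = n₁ + n₂ − 2 = 47
p-value = P(T ≥ 2.5890) ≈ 0.0064
Since p ≈ 0.0064 < α = 0.05, reject H0; the evidence is statistically significant.

t = 2.5890, df = 47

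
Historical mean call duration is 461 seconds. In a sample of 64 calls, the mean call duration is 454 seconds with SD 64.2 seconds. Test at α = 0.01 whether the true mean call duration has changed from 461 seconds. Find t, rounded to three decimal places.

H0: μ = 461; H1: μ ≠ 461 (one-sample t-test, two-sided).
t = (x̄ − μ₀)/(s/√n) = (454 − 461)/(64.2/√64) = -0.872
df = n − 1 = 63
Two-sided p-value ≈ 0.386
Since p ≈ 0.386 > α = 0.01, fail to reject H0; the data do not provide sufficient evidence against H0.

-0.872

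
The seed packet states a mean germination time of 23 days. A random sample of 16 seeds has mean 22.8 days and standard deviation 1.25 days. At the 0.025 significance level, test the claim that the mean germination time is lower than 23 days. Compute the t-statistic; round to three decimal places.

-0.640

H0: μ = 23; H1: μ < 23 (one-sample t-test, left-tailed).
t = (x̄ − μ₀)/(s/√n) = (22.8 − 23)/(1.25/√16) = -0.640
df = n − 1 = 15
p-value = P(T ≤ -0.640) ≈ 0.2659
Since p ≈ 0.2659 > α = 0.025, fail to reject H0; the evidence is not statistically significant.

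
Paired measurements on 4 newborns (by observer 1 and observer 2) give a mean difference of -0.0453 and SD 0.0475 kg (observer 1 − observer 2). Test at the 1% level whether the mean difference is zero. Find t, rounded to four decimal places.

-1.9074

H0: μ_d = 0; H1: μ_d ≠ 0 (paired t-test on the differences, two-sided).
t = d̄/(s_d/√n) = -0.0453/(0.0475/√4) = -1.9074
df = n − 1 = 3
Two-sided p-value ≈ 0.1525
Since p ≈ 0.1525 > α = 0.01, fail to reject H0; the data do not provide sufficient evidence against H0.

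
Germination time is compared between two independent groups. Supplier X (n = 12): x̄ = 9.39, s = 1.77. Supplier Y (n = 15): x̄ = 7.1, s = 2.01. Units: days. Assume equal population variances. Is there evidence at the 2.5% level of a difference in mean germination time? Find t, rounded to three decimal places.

Let group 1 = supplier X, group 2 = supplier Y. H0: μ_1 = μ_2; H1: μ_1 ≠ μ_2 (two-sample pooled-variance t-test, two-sided).
s_p² = [(12−1)·1.77² + (15−1)·2.01²]/(12+15−2) = 3.64093
t = (9.39 − 7.1)/√[3.64093·(1/12 + 1/15)] = 3.099
df = n₁ + n₂ − 2 = 25
Two-sided p-value ≈ 0.005
Since p ≈ 0.005 < α = 0.025, reject H0; the data support H1.

3.099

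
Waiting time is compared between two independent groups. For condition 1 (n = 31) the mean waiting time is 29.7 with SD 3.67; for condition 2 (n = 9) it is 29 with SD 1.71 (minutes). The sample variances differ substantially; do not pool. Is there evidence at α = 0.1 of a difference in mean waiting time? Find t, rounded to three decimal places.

Let group 1 = condition 1, group 2 = condition 2. H0: μ_1 = μ_2; H1: μ_1 ≠ μ_2 (Welch's two-sample t-test, two-sided).
t = (x̄_1 − x̄_2)/√(s_1²/n_1 + s_2²/n_2) = (29.7 − 29)/√(3.67²/31 + 1.71²/9) = 0.803
Welch–Satterthwaite df ≈ 29.59
Two-sided p-value ≈ 0.428
Since p ≈ 0.428 > α = 0.1, fail to reject H0; the data do not provide sufficient evidence against H0.

0.803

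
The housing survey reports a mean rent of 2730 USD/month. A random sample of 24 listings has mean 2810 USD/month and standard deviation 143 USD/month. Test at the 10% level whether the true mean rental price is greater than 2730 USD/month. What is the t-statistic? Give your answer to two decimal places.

H0: μ = 2730; H1: μ > 2730 (one-sample t-test, right-tailed).
t = (x̄ − μ₀)/(s/√n) = (2810 − 2730)/(143/√24) = 2.74
df = n − 1 = 23
p-value = P(T ≥ 2.74) ≈ 0.006
Since p ≈ 0.006 < α = 0.1, reject H0; the data support H1.

2.74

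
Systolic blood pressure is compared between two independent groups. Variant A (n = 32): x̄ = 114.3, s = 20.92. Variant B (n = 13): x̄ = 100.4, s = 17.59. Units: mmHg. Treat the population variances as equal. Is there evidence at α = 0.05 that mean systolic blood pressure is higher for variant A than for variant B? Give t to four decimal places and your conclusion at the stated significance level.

Let group 1 = variant A, group 2 = variant B. H0: μ_1 = μ_2; H1: μ_1 > μ_2 (two-sample pooled-variance t-test, right-tailed).
s_p² = [(32−1)·20.92² + (13−1)·17.59²]/(32+13−2) = 401.859
t = (114.3 − 100.4)/√[401.859·(1/32 + 1/13)] = 2.1082
df = n₁ + n₂ − 2 = 43
p-value = P(T ≥ 2.1082) ≈ 0.0204
Since p ≈ 0.0204 < α = 0.05, reject H0; the data support H1.

t = 2.1082; reject H0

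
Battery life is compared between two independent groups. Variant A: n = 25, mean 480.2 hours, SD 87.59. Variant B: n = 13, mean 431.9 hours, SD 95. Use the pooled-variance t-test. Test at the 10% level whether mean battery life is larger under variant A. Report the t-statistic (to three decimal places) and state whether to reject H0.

Let group 1 = variant A, group 2 = variant B. H0: μ_1 = μ_2; H1: μ_1 > μ_2 (two-sample pooled-variance t-test, right-tailed).
s_p² = [(25−1)·87.59² + (13−1)·95²]/(25+13−2) = 8123.01
t = (480.2 − 431.9)/√[8123.01·(1/25 + 1/13)] = 1.567
df = n₁ + n₂ − 2 = 36
p-value = P(T ≥ 1.567) ≈ 0.0629
Since p ≈ 0.0629 < α = 0.1, reject H0; the data support H1.

t = 1.567; reject H0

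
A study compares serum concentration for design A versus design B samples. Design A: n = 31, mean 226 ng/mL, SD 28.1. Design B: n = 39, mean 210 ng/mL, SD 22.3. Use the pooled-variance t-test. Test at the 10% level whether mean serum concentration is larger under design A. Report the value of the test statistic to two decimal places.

2.66

Let group 1 = design A, group 2 = design B. H0: μ_1 = μ_2; H1: μ_1 > μ_2 (two-sample pooled-variance t-test, right-tailed).
s_p² = [(31−1)·28.1² + (39−1)·22.3²]/(31+39−2) = 626.255
t = (226 − 210)/√[626.255·(1/31 + 1/39)] = 2.66
df = n₁ + n₂ − 2 = 68
p-value = P(T ≥ 2.66) ≈ 0.005
Since p ≈ 0.005 < α = 0.1, reject H0; the data support H1.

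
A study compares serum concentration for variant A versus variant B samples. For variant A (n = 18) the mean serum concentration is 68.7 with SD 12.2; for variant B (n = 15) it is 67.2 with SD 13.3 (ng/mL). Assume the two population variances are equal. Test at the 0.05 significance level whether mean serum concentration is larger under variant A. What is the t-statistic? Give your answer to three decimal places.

0.338

Let group 1 = variant A, group 2 = variant B. H0: μ_1 = μ_2; H1: μ_1 > μ_2 (two-sample pooled-variance t-test, right-tailed).
s_p² = [(18−1)·12.2² + (15−1)·13.3²]/(18+15−2) = 161.508
t = (68.7 − 67.2)/√[161.508·(1/18 + 1/15)] = 0.338
df = n₁ + n₂ − 2 = 31
p-value = P(T ≥ 0.338) ≈ 0.3690
Since p ≈ 0.3690 > α = 0.05, fail to reject H0; the data do not provide sufficient evidence against H0.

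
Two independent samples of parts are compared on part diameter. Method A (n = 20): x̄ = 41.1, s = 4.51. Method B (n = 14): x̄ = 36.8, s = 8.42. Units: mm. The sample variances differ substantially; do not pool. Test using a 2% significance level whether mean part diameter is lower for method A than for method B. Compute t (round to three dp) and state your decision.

t = 1.744; fail to reject H0

Let group 1 = method A, group 2 = method B. H0: μ_1 = μ_2; H1: μ_1 < μ_2 (Welch's two-sample t-test, left-tailed).
t = (x̄_1 − x̄_2)/√(s_1²/n_1 + s_2²/n_2) = (41.1 − 36.8)/√(4.51²/20 + 8.42²/14) = 1.744
Welch–Satterthwaite df ≈ 18.24
p-value = P(T ≤ 1.744) ≈ 0.9510
Since p ≈ 0.9510 > α = 0.02, fail to reject H0; the evidence is not statistically significant.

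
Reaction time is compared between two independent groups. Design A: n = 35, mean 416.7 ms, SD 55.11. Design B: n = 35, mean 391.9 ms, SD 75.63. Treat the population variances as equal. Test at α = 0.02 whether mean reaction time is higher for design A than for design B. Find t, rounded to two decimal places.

1.57

Let group 1 = design A, group 2 = design B. H0: μ_1 = μ_2; H1: μ_1 > μ_2 (two-sample pooled-variance t-test, right-tailed).
s_p² = [(35−1)·55.11² + (35−1)·75.63²]/(35+35−2) = 4378.5
t = (416.7 − 391.9)/√[4378.5·(1/35 + 1/35)] = 1.57
df = n₁ + n₂ − 2 = 68
p-value = P(T ≥ 1.57) ≈ 0.0608
Since p ≈ 0.0608 > α = 0.02, fail to reject H0; the evidence is not statistically significant.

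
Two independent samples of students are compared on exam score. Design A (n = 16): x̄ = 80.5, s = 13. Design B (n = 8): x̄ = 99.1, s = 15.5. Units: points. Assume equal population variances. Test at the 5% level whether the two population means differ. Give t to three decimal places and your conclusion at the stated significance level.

t = -3.103; reject H0

Let group 1 = design A, group 2 = design B. H0: μ_1 = μ_2; H1: μ_1 ≠ μ_2 (two-sample pooled-variance t-test, two-sided).
s_p² = [(16−1)·13² + (8−1)·15.5²]/(16+8−2) = 191.67
t = (80.5 − 99.1)/√[191.67·(1/16 + 1/8)] = -3.103
df = n₁ + n₂ − 2 = 22
Two-sided p-value ≈ 0.0052
Since p ≈ 0.0052 < α = 0.05, reject H0; the evidence is statistically significant.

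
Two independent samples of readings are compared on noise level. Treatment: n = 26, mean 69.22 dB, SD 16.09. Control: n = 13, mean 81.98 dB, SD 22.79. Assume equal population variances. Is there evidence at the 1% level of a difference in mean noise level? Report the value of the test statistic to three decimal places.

Let group 1 = treatment, group 2 = control. H0: μ_1 = μ_2; H1: μ_1 ≠ μ_2 (two-sample pooled-variance t-test, two-sided).
s_p² = [(26−1)·16.09² + (13−1)·22.79²]/(26+13−2) = 343.373
t = (69.22 − 81.98)/√[343.373·(1/26 + 1/13)] = -2.027
df = n₁ + n₂ − 2 = 37
Two-sided p-value ≈ 0.050
Since p ≈ 0.050 > α = 0.01, fail to reject H0; the data do not provide sufficient evidence against H0.

-2.027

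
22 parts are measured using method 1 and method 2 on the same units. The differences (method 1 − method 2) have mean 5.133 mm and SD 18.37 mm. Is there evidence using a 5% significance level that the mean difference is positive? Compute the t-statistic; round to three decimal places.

1.311

H0: μ_d = 0; H1: μ_d > 0 (paired t-test on the differences, right-tailed).
t = d̄/(s_d/√n) = 5.133/(18.37/√22) = 1.311
df = n − 1 = 21
p-value = P(T ≥ 1.311) ≈ 0.1021
Since p ≈ 0.1021 > α = 0.05, fail to reject H0; the evidence is not statistically significant.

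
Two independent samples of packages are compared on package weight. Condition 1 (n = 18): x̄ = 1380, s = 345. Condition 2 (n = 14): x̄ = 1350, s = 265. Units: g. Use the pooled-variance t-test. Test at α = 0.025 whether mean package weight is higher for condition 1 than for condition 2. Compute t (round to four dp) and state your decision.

Let group 1 = condition 1, group 2 = condition 2. H0: μ_1 = μ_2; H1: μ_1 > μ_2 (two-sample pooled-variance t-test, right-tailed).
s_p² = [(18−1)·345² + (14−1)·265²]/(18+14−2) = 97878.3
t = (1380 − 1350)/√[97878.3·(1/18 + 1/14)] = 0.2691
df = n₁ + n₂ − 2 = 30
p-value = P(T ≥ 0.2691) ≈ 0.3948
Since p ≈ 0.3948 > α = 0.025, fail to reject H0; the data do not provide sufficient evidence against H0.

t = 0.2691; fail to reject H0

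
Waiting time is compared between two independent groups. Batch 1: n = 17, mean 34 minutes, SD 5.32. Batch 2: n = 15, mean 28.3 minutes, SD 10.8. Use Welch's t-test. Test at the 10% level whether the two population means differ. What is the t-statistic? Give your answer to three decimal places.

1.855

Let group 1 = batch 1, group 2 = batch 2. H0: μ_1 = μ_2; H1: μ_1 ≠ μ_2 (Welch's two-sample t-test, two-sided).
t = (x̄_1 − x̄_2)/√(s_1²/n_1 + s_2²/n_2) = (34 − 28.3)/√(5.32²/17 + 10.8²/15) = 1.855
Welch–Satterthwaite df ≈ 19.84
Two-sided p-value ≈ 0.079
Since p ≈ 0.079 < α = 0.1, reject H0; the data support H1.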